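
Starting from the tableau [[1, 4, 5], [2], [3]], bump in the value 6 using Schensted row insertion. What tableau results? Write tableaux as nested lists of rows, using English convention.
[[1, 4, 5, 6], [2], [3]]

6 is larger than every entry of row 1, so it is appended to row 1. The new tableau is [[1, 4, 5, 6], [2], [3]].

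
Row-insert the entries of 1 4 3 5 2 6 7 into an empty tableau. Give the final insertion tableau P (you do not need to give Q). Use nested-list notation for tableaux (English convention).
Insert 1: appended to row 1. P = [[1]].
Insert 4: appended to row 1. P = [[1, 4]].
Insert 3: 3 bumps 4 from row 1; 4 starts row 2. P = [[1, 3], [4]].
Insert 5: appended to row 1. P = [[1, 3, 5], [4]].
Insert 2: 2 bumps 3 from row 1; 3 bumps 4 from row 2; 4 starts row 3. P = [[1, 2, 5], [3], [4]].
Insert 6: appended to row 1. P = [[1, 2, 5, 6], [3], [4]].
Insert 7: appended to row 1. P = [[1, 2, 5, 6, 7], [3], [4]].

So P = [[1, 2, 5, 6, 7], [3], [4]].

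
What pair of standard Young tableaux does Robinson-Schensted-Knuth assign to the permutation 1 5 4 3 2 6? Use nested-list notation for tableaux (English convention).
Insert each entry of the permutation into P by Schensted row insertion, recording in Q the position of each new cell.

After inserting 1: P = [[1]].
After inserting 5: P = [[1, 5]].
After inserting 4: P = [[1, 4], [5]].
After inserting 3: P = [[1, 3], [4], [5]].
After inserting 2: P = [[1, 2], [3], [4], [5]].
After inserting 6: P = [[1, 2, 6], [3], [4], [5]].

So P = [[1, 2, 6], [3], [4], [5]], Q = [[1, 2, 6], [3], [4], [5]].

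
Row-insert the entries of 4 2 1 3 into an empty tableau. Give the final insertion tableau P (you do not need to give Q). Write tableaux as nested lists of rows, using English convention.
P = [[1, 3], [2], [4]]

Insert 4: appended to row 1. P = [[4]].
Insert 2: 2 bumps 4 from row 1; 4 starts row 2. P = [[2], [4]].
Insert 1: 1 bumps 2 from row 1; 2 bumps 4 from row 2; 4 starts row 3. P = [[1], [2], [4]].
Insert 3: appended to row 1. P = [[1, 3], [2], [4]].

So P = [[1, 3], [2], [4]].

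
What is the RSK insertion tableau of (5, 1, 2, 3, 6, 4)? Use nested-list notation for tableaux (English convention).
P = [[1, 2, 3, 4], [5, 6]]

After inserting 5: P = [[5]].
After inserting 1: P = [[1], [5]].
After inserting 2: P = [[1, 2], [5]].
After inserting 3: P = [[1, 2, 3], [5]].
After inserting 6: P = [[1, 2, 3, 6], [5]].
After inserting 4: P = [[1, 2, 3, 4], [5, 6]].

So P = [[1, 2, 3, 4], [5, 6]].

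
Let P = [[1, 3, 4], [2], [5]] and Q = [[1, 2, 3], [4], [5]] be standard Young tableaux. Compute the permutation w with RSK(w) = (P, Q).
2 3 5 4 1

Reverse the RSK construction: for i from n down to 1, find the cell of Q containing i, remove the entry at that cell from P, and reverse-bump it up through P; the value ejected from row 1 is w(i).

Step i=5: Q has 5 at row 3, column 1; remove 5 from row 3 of P and reverse-bump: 5 enters row 2 and ejects 2; 2 enters row 1 and ejects 1. So w(5) = 1. P is now [[2, 3, 4], [5]].
Step i=4: Q has 4 at row 2, column 1; remove 5 from row 2 of P and reverse-bump: 5 enters row 1 and ejects 4. So w(4) = 4. P is now [[2, 3, 5]].
Step i=3: Q has 3 at row 1, column 3; remove that cell from P, ejecting 5. So w(3) = 5. P is now [[2, 3]].
Step i=2: Q has 2 at row 1, column 2; remove that cell from P, ejecting 3. So w(2) = 3. P is now [[2]].
Step i=1: Q has 1 at row 1, column 1; remove that cell from P, ejecting 2. So w(1) = 2. P is now [].

So w = 2 3 5 4 1.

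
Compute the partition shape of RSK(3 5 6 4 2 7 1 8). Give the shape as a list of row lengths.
[5, 1, 1, 1]

Row-insert each entry into an empty tableau.

After inserting 3: P = [[3]].
After inserting 5: P = [[3, 5]].
After inserting 6: P = [[3, 5, 6]].
After inserting 4: P = [[3, 4, 6], [5]].
After inserting 2: P = [[2, 4, 6], [3], [5]].
After inserting 7: P = [[2, 4, 6, 7], [3], [5]].
After inserting 1: P = [[1, 4, 6, 7], [2], [3], [5]].
After inserting 8: P = [[1, 4, 6, 7, 8], [2], [3], [5]].

The final insertion tableau P = [[1, 4, 6, 7, 8], [2], [3], [5]] has shape [5, 1, 1, 1].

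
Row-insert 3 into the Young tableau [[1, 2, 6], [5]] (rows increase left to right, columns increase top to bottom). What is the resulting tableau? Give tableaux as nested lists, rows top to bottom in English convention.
In row 1, 3 replaces 6 (the leftmost entry greater than 3); 6 is bumped to row 2. 6 is appended to row 2. The new tableau is [[1, 2, 3], [5, 6]].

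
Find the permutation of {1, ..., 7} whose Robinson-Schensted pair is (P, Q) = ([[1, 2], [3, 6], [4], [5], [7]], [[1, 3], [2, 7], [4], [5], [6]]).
7 5 6 4 3 1 2

Reverse the RSK construction: for i from n down to 1, find the cell of Q containing i, remove the entry at that cell from P, and reverse-bump it up through P; the value ejected from row 1 is w(i).

Step i=7: Q has 7 at row 2, column 2; remove 6 from row 2 of P and reverse-bump: 6 enters row 1 and ejects 2. So w(7) = 2. P is now [[1, 6], [3], [4], [5], [7]].
Step i=6: Q has 6 at row 5, column 1; remove 7 from row 5 of P and reverse-bump: 7 enters row 4 and ejects 5; 5 enters row 3 and ejects 4; 4 enters row 2 and ejects 3; 3 enters row 1 and ejects 1. So w(6) = 1. P is now [[3, 6], [4], [5], [7]].
Step i=5: Q has 5 at row 4, column 1; remove 7 from row 4 of P and reverse-bump: 7 enters row 3 and ejects 5; 5 enters row 2 and ejects 4; 4 enters row 1 and ejects 3. So w(5) = 3. P is now [[4, 6], [5], [7]].
Step i=4: Q has 4 at row 3, column 1; remove 7 from row 3 of P and reverse-bump: 7 enters row 2 and ejects 5; 5 enters row 1 and ejects 4. So w(4) = 4. P is now [[5, 6], [7]].
Step i=3: Q has 3 at row 1, column 2; remove that cell from P, ejecting 6. So w(3) = 6. P is now [[5], [7]].
Step i=2: Q has 2 at row 2, column 1; remove 7 from row 2 of P and reverse-bump: 7 enters row 1 and ejects 5. So w(2) = 5. P is now [[7]].
Step i=1: Q has 1 at row 1, column 1; remove that cell from P, ejecting 7. So w(1) = 7. P is now [].

So w = 7 5 6 4 3 1 2.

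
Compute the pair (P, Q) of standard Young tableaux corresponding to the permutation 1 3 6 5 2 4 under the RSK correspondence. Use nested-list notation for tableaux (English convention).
P = [[1, 2, 4], [3, 5], [6]], Q = [[1, 2, 3], [4, 6], [5]]

Insert each entry of the permutation into P by Schensted row insertion, recording in Q the position of each new cell.

Insert 1: appended to row 1. P = [[1]].
Insert 3: appended to row 1. P = [[1, 3]].
Insert 6: appended to row 1. P = [[1, 3, 6]].
Insert 5: 5 bumps 6 from row 1; 6 starts row 2. P = [[1, 3, 5], [6]].
Insert 2: 2 bumps 3 from row 1; 3 bumps 6 from row 2; 6 starts row 3. P = [[1, 2, 5], [3], [6]].
Insert 4: 4 bumps 5 from row 1; 5 appends to row 2. P = [[1, 2, 4], [3, 5], [6]].

So P = [[1, 2, 4], [3, 5], [6]], Q = [[1, 2, 3], [4, 6], [5]].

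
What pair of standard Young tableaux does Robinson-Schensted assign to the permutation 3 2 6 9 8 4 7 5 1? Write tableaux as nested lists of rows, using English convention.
P = [[1, 4, 5], [2, 6, 7], [3], [8], [9]], Q = [[1, 3, 4], [2, 5, 7], [6], [8], [9]]

Insert each entry of the permutation into P by Schensted row insertion, recording in Q the position of each new cell.

Insert 3: appended to row 1. P = [[3]].
Insert 2: 2 bumps 3 from row 1; 3 starts row 2. P = [[2], [3]].
Insert 6: appended to row 1. P = [[2, 6], [3]].
Insert 9: appended to row 1. P = [[2, 6, 9], [3]].
Insert 8: 8 bumps 9 from row 1; 9 appends to row 2. P = [[2, 6, 8], [3, 9]].
Insert 4: 4 bumps 6 from row 1; 6 bumps 9 from row 2; 9 starts row 3. P = [[2, 4, 8], [3, 6], [9]].
Insert 7: 7 bumps 8 from row 1; 8 appends to row 2. P = [[2, 4, 7], [3, 6, 8], [9]].
Insert 5: 5 bumps 7 from row 1; 7 bumps 8 from row 2; 8 bumps 9 from row 3; 9 starts row 4. P = [[2, 4, 5], [3, 6, 7], [8], [9]].
Insert 1: 1 bumps 2 from row 1; 2 bumps 3 from row 2; 3 bumps 8 from row 3; 8 bumps 9 from row 4; 9 starts row 5. P = [[1, 4, 5], [2, 6, 7], [3], [8], [9]].

So P = [[1, 4, 5], [2, 6, 7], [3], [8], [9]], Q = [[1, 3, 4], [2, 5, 7], [6], [8], [9]].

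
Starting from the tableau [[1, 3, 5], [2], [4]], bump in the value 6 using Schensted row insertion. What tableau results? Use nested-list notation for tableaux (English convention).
6 is larger than every entry of row 1, so it is appended to row 1. The new tableau is [[1, 3, 5, 6], [2], [4]].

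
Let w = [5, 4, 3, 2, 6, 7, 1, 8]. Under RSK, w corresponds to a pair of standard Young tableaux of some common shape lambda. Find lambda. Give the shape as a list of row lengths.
Row-insert each entry into an empty tableau.

After inserting 5: P = [[5]].
After inserting 4: P = [[4], [5]].
After inserting 3: P = [[3], [4], [5]].
After inserting 2: P = [[2], [3], [4], [5]].
After inserting 6: P = [[2, 6], [3], [4], [5]].
After inserting 7: P = [[2, 6, 7], [3], [4], [5]].
After inserting 1: P = [[1, 6, 7], [2], [3], [4], [5]].
After inserting 8: P = [[1, 6, 7, 8], [2], [3], [4], [5]].

The final insertion tableau P = [[1, 6, 7, 8], [2], [3], [4], [5]] has shape [4, 1, 1, 1, 1].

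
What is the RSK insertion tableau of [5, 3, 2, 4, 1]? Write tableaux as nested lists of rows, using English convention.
P = [[1, 4], [2], [3], [5]]

Insert 5: appended to row 1. P = [[5]].
Insert 3: 3 bumps 5 from row 1; 5 starts row 2. P = [[3], [5]].
Insert 2: 2 bumps 3 from row 1; 3 bumps 5 from row 2; 5 starts row 3. P = [[2], [3], [5]].
Insert 4: appended to row 1. P = [[2, 4], [3], [5]].
Insert 1: 1 bumps 2 from row 1; 2 bumps 3 from row 2; 3 bumps 5 from row 3; 5 starts row 4. P = [[1, 4], [2], [3], [5]].

So P = [[1, 4], [2], [3], [5]].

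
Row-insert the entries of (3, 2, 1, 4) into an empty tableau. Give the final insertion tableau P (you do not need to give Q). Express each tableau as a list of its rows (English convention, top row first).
P = [[1, 4], [2], [3]]

After inserting 3: P = [[3]].
After inserting 2: P = [[2], [3]].
After inserting 1: P = [[1], [2], [3]].
After inserting 4: P = [[1, 4], [2], [3]].

So P = [[1, 4], [2], [3]].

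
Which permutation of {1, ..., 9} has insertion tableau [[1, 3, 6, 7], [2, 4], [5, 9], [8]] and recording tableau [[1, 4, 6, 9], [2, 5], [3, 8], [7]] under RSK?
Reverse the RSK construction: for i from n down to 1, find the cell of Q containing i, remove the entry at that cell from P, and reverse-bump it up through P; the value ejected from row 1 is w(i).

Step i=9: Q has 9 at row 1, column 4; remove that cell from P, ejecting 7. So w(9) = 7. P is now [[1, 3, 6], [2, 4], [5, 9], [8]].
Step i=8: Q has 8 at row 3, column 2; remove 9 from row 3 of P and reverse-bump: 9 enters row 2 and ejects 4; 4 enters row 1 and ejects 3. So w(8) = 3. P is now [[1, 4, 6], [2, 9], [5], [8]].
Step i=7: Q has 7 at row 4, column 1; remove 8 from row 4 of P and reverse-bump: 8 enters row 3 and ejects 5; 5 enters row 2 and ejects 2; 2 enters row 1 and ejects 1. So w(7) = 1. P is now [[2, 4, 6], [5, 9], [8]].
Step i=6: Q has 6 at row 1, column 3; remove that cell from P, ejecting 6. So w(6) = 6. P is now [[2, 4], [5, 9], [8]].
Step i=5: Q has 5 at row 2, column 2; remove 9 from row 2 of P and reverse-bump: 9 enters row 1 and ejects 4. So w(5) = 4. P is now [[2, 9], [5], [8]].
Step i=4: Q has 4 at row 1, column 2; remove that cell from P, ejecting 9. So w(4) = 9. P is now [[2], [5], [8]].
Step i=3: Q has 3 at row 3, column 1; remove 8 from row 3 of P and reverse-bump: 8 enters row 2 and ejects 5; 5 enters row 1 and ejects 2. So w(3) = 2. P is now [[5], [8]].
Step i=2: Q has 2 at row 2, column 1; remove 8 from row 2 of P and reverse-bump: 8 enters row 1 and ejects 5. So w(2) = 5. P is now [[8]].
Step i=1: Q has 1 at row 1, column 1; remove that cell from P, ejecting 8. So w(1) = 8. P is now [].

So w = 8 5 2 9 4 6 1 3 7.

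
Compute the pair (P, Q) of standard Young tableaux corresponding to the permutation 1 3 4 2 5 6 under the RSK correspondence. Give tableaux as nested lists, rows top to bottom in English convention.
P = [[1, 2, 4, 5, 6], [3]], Q = [[1, 2, 3, 5, 6], [4]]

Insert each entry of the permutation into P by Schensted row insertion, recording in Q the position of each new cell.

Insert 1: appended to row 1. P = [[1]].
Insert 3: appended to row 1. P = [[1, 3]].
Insert 4: appended to row 1. P = [[1, 3, 4]].
Insert 2: 2 bumps 3 from row 1; 3 starts row 2. P = [[1, 2, 4], [3]].
Insert 5: appended to row 1. P = [[1, 2, 4, 5], [3]].
Insert 6: appended to row 1. P = [[1, 2, 4, 5, 6], [3]].

So P = [[1, 2, 4, 5, 6], [3]], Q = [[1, 2, 3, 5, 6], [4]].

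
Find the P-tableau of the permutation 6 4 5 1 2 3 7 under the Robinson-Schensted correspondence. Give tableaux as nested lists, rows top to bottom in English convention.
P = [[1, 2, 3, 7], [4, 5], [6]]

Insert 6: appended to row 1. P = [[6]].
Insert 4: 4 bumps 6 from row 1; 6 starts row 2. P = [[4], [6]].
Insert 5: appended to row 1. P = [[4, 5], [6]].
Insert 1: 1 bumps 4 from row 1; 4 bumps 6 from row 2; 6 starts row 3. P = [[1, 5], [4], [6]].
Insert 2: 2 bumps 5 from row 1; 5 appends to row 2. P = [[1, 2], [4, 5], [6]].
Insert 3: appended to row 1. P = [[1, 2, 3], [4, 5], [6]].
Insert 7: appended to row 1. P = [[1, 2, 3, 7], [4, 5], [6]].

So P = [[1, 2, 3, 7], [4, 5], [6]].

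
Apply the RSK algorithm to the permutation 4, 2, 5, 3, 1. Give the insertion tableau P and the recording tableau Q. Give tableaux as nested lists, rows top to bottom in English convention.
P = [[1, 3], [2, 5], [4]], Q = [[1, 3], [2, 4], [5]]

Insert each entry of the permutation into P by Schensted row insertion, recording in Q the position of each new cell.

Insert 4: appended to row 1. P = [[4]].
Insert 2: 2 bumps 4 from row 1; 4 starts row 2. P = [[2], [4]].
Insert 5: appended to row 1. P = [[2, 5], [4]].
Insert 3: 3 bumps 5 from row 1; 5 appends to row 2. P = [[2, 3], [4, 5]].
Insert 1: 1 bumps 2 from row 1; 2 bumps 4 from row 2; 4 starts row 3. P = [[1, 3], [2, 5], [4]].

So P = [[1, 3], [2, 5], [4]], Q = [[1, 3], [2, 4], [5]].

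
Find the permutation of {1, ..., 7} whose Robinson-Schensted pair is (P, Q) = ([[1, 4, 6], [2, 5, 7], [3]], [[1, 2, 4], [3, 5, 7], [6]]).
Reverse the RSK construction: for i from n down to 1, find the cell of Q containing i, remove the entry at that cell from P, and reverse-bump it up through P; the value ejected from row 1 is w(i).

Step i=7: Q has 7 at row 2, column 3; remove 7 from row 2 of P and reverse-bump: 7 enters row 1 and ejects 6. So w(7) = 6. P is now [[1, 4, 7], [2, 5], [3]].
Step i=6: Q has 6 at row 3, column 1; remove 3 from row 3 of P and reverse-bump: 3 enters row 2 and ejects 2; 2 enters row 1 and ejects 1. So w(6) = 1. P is now [[2, 4, 7], [3, 5]].
Step i=5: Q has 5 at row 2, column 2; remove 5 from row 2 of P and reverse-bump: 5 enters row 1 and ejects 4. So w(5) = 4. P is now [[2, 5, 7], [3]].
Step i=4: Q has 4 at row 1, column 3; remove that cell from P, ejecting 7. So w(4) = 7. P is now [[2, 5], [3]].
Step i=3: Q has 3 at row 2, column 1; remove 3 from row 2 of P and reverse-bump: 3 enters row 1 and ejects 2. So w(3) = 2. P is now [[3, 5]].
Step i=2: Q has 2 at row 1, column 2; remove that cell from P, ejecting 5. So w(2) = 5. P is now [[3]].
Step i=1: Q has 1 at row 1, column 1; remove that cell from P, ejecting 3. So w(1) = 3. P is now [].

So w = 3 5 2 7 4 1 6.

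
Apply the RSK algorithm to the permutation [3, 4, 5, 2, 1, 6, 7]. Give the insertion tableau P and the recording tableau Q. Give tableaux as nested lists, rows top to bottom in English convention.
Insert each entry of the permutation into P by Schensted row insertion, recording in Q the position of each new cell.

Insert 3: appended to row 1. P = [[3]], Q = [[1]].
Insert 4: appended to row 1. P = [[3, 4]], Q = [[1, 2]].
Insert 5: appended to row 1. P = [[3, 4, 5]], Q = [[1, 2, 3]].
Insert 2: 2 bumps 3 from row 1; 3 starts row 2. P = [[2, 4, 5], [3]], Q = [[1, 2, 3], [4]].
Insert 1: 1 bumps 2 from row 1; 2 bumps 3 from row 2; 3 starts row 3. P = [[1, 4, 5], [2], [3]], Q = [[1, 2, 3], [4], [5]].
Insert 6: appended to row 1. P = [[1, 4, 5, 6], [2], [3]], Q = [[1, 2, 3, 6], [4], [5]].
Insert 7: appended to row 1. P = [[1, 4, 5, 6, 7], [2], [3]], Q = [[1, 2, 3, 6, 7], [4], [5]].

So P = [[1, 4, 5, 6, 7], [2], [3]], Q = [[1, 2, 3, 6, 7], [4], [5]].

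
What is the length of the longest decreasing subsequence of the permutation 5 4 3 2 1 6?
5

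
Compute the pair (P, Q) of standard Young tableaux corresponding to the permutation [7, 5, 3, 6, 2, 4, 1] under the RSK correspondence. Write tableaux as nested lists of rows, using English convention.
Insert each entry of the permutation into P by Schensted row insertion, recording in Q the position of each new cell.

Insert 7: appended to row 1. P = [[7]], Q = [[1]].
Insert 5: 5 bumps 7 from row 1; 7 starts row 2. P = [[5], [7]], Q = [[1], [2]].
Insert 3: 3 bumps 5 from row 1; 5 bumps 7 from row 2; 7 starts row 3. P = [[3], [5], [7]], Q = [[1], [2], [3]].
Insert 6: appended to row 1. P = [[3, 6], [5], [7]], Q = [[1, 4], [2], [3]].
Insert 2: 2 bumps 3 from row 1; 3 bumps 5 from row 2; 5 bumps 7 from row 3; 7 starts row 4. P = [[2, 6], [3], [5], [7]], Q = [[1, 4], [2], [3], [5]].
Insert 4: 4 bumps 6 from row 1; 6 appends to row 2. P = [[2, 4], [3, 6], [5], [7]], Q = [[1, 4], [2, 6], [3], [5]].
Insert 1: 1 bumps 2 from row 1; 2 bumps 3 from row 2; 3 bumps 5 from row 3; 5 bumps 7 from row 4; 7 starts row 5. P = [[1, 4], [2, 6], [3], [5], [7]], Q = [[1, 4], [2, 6], [3], [5], [7]].

So P = [[1, 4], [2, 6], [3], [5], [7]], Q = [[1, 4], [2, 6], [3], [5], [7]].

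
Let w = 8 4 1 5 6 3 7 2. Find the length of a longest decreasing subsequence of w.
4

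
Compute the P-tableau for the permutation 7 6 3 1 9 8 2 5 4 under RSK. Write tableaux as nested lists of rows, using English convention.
P = [[1, 2, 4], [3, 5], [6, 8], [7, 9]]

Insert 7: appended to row 1. P = [[7]].
Insert 6: 6 bumps 7 from row 1; 7 starts row 2. P = [[6], [7]].
Insert 3: 3 bumps 6 from row 1; 6 bumps 7 from row 2; 7 starts row 3. P = [[3], [6], [7]].
Insert 1: 1 bumps 3 from row 1; 3 bumps 6 from row 2; 6 bumps 7 from row 3; 7 starts row 4. P = [[1], [3], [6], [7]].
Insert 9: appended to row 1. P = [[1, 9], [3], [6], [7]].
Insert 8: 8 bumps 9 from row 1; 9 appends to row 2. P = [[1, 8], [3, 9], [6], [7]].
Insert 2: 2 bumps 8 from row 1; 8 bumps 9 from row 2; 9 appends to row 3. P = [[1, 2], [3, 8], [6, 9], [7]].
Insert 5: appended to row 1. P = [[1, 2, 5], [3, 8], [6, 9], [7]].
Insert 4: 4 bumps 5 from row 1; 5 bumps 8 from row 2; 8 bumps 9 from row 3; 9 appends to row 4. P = [[1, 2, 4], [3, 5], [6, 8], [7, 9]].

So P = [[1, 2, 4], [3, 5], [6, 8], [7, 9]].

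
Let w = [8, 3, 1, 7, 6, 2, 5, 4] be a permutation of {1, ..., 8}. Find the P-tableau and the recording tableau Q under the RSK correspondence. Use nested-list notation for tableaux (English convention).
P = [[1, 2, 4], [3, 5], [6], [7], [8]], Q = [[1, 4, 7], [2, 5], [3], [6], [8]]

Insert each entry of the permutation into P by Schensted row insertion, recording in Q the position of each new cell.

Insert 8: appended to row 1. P = [[8]].
Insert 3: 3 bumps 8 from row 1; 8 starts row 2. P = [[3], [8]].
Insert 1: 1 bumps 3 from row 1; 3 bumps 8 from row 2; 8 starts row 3. P = [[1], [3], [8]].
Insert 7: appended to row 1. P = [[1, 7], [3], [8]].
Insert 6: 6 bumps 7 from row 1; 7 appends to row 2. P = [[1, 6], [3, 7], [8]].
Insert 2: 2 bumps 6 from row 1; 6 bumps 7 from row 2; 7 bumps 8 from row 3; 8 starts row 4. P = [[1, 2], [3, 6], [7], [8]].
Insert 5: appended to row 1. P = [[1, 2, 5], [3, 6], [7], [8]].
Insert 4: 4 bumps 5 from row 1; 5 bumps 6 from row 2; 6 bumps 7 from row 3; 7 bumps 8 from row 4; 8 starts row 5. P = [[1, 2, 4], [3, 5], [6], [7], [8]].

So P = [[1, 2, 4], [3, 5], [6], [7], [8]], Q = [[1, 4, 7], [2, 5], [3], [6], [8]].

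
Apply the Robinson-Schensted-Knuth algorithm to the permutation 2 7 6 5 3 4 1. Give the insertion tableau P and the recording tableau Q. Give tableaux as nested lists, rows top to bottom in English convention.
Insert each entry of the permutation into P by Schensted row insertion, recording in Q the position of each new cell.

Insert 2: appended to row 1. P = [[2]].
Insert 7: appended to row 1. P = [[2, 7]].
Insert 6: 6 bumps 7 from row 1; 7 starts row 2. P = [[2, 6], [7]].
Insert 5: 5 bumps 6 from row 1; 6 bumps 7 from row 2; 7 starts row 3. P = [[2, 5], [6], [7]].
Insert 3: 3 bumps 5 from row 1; 5 bumps 6 from row 2; 6 bumps 7 from row 3; 7 starts row 4. P = [[2, 3], [5], [6], [7]].
Insert 4: appended to row 1. P = [[2, 3, 4], [5], [6], [7]].
Insert 1: 1 bumps 2 from row 1; 2 bumps 5 from row 2; 5 bumps 6 from row 3; 6 bumps 7 from row 4; 7 starts row 5. P = [[1, 3, 4], [2], [5], [6], [7]].

So P = [[1, 3, 4], [2], [5], [6], [7]], Q = [[1, 2, 6], [3], [4], [5], [7]].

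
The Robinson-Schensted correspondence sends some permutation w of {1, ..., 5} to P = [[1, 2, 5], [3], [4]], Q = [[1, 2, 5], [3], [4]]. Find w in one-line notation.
Reverse RSK: for i = n, n-1, ..., 1, locate i in Q, remove the corresponding corner cell from P, and reverse-bump its entry up through P; the value ejected from row 1 is w(i).

So w = 1 4 3 2 5.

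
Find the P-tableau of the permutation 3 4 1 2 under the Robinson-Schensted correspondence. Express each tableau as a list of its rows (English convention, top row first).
Insert 3: appended to row 1. P = [[3]].
Insert 4: appended to row 1. P = [[3, 4]].
Insert 1: 1 bumps 3 from row 1; 3 starts row 2. P = [[1, 4], [3]].
Insert 2: 2 bumps 4 from row 1; 4 appends to row 2. P = [[1, 2], [3, 4]].

So P = [[1, 2], [3, 4]].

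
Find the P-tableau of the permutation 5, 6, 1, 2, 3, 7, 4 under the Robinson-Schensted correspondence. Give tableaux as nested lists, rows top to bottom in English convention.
P = [[1, 2, 3, 4], [5, 6, 7]]

Insert 5: appended to row 1. P = [[5]].
Insert 6: appended to row 1. P = [[5, 6]].
Insert 1: 1 bumps 5 from row 1; 5 starts row 2. P = [[1, 6], [5]].
Insert 2: 2 bumps 6 from row 1; 6 appends to row 2. P = [[1, 2], [5, 6]].
Insert 3: appended to row 1. P = [[1, 2, 3], [5, 6]].
Insert 7: appended to row 1. P = [[1, 2, 3, 7], [5, 6]].
Insert 4: 4 bumps 7 from row 1; 7 appends to row 2. P = [[1, 2, 3, 4], [5, 6, 7]].

So P = [[1, 2, 3, 4], [5, 6, 7]].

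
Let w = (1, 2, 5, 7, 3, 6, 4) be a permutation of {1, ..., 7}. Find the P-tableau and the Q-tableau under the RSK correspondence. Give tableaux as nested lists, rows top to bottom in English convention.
Insert each entry of the permutation into P by Schensted row insertion, recording in Q the position of each new cell.

Insert 1: appended to row 1. P = [[1]].
Insert 2: appended to row 1. P = [[1, 2]].
Insert 5: appended to row 1. P = [[1, 2, 5]].
Insert 7: appended to row 1. P = [[1, 2, 5, 7]].
Insert 3: 3 bumps 5 from row 1; 5 starts row 2. P = [[1, 2, 3, 7], [5]].
Insert 6: 6 bumps 7 from row 1; 7 appends to row 2. P = [[1, 2, 3, 6], [5, 7]].
Insert 4: 4 bumps 6 from row 1; 6 bumps 7 from row 2; 7 starts row 3. P = [[1, 2, 3, 4], [5, 6], [7]].

So P = [[1, 2, 3, 4], [5, 6], [7]], Q = [[1, 2, 3, 4], [5, 6], [7]].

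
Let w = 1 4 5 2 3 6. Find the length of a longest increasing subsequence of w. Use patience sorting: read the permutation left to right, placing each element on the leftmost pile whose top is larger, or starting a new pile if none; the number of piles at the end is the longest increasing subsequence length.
4

1: new pile. tops = [1]
4: new pile. tops = [1, 4]
5: new pile. tops = [1, 4, 5]
2: onto pile 2 (replacing 4). tops = [1, 2, 5]
3: onto pile 3 (replacing 5). tops = [1, 2, 3]
6: new pile. tops = [1, 2, 3, 6]

4 piles, so the longest increasing subsequence has length 4.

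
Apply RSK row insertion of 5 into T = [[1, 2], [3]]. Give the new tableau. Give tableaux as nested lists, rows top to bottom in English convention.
[[1, 2, 5], [3]]

5 is larger than every entry of row 1, so it is appended to row 1. The new tableau is [[1, 2, 5], [3]].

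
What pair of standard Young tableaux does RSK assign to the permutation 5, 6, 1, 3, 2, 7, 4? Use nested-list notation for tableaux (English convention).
P = [[1, 2, 4], [3, 6, 7], [5]], Q = [[1, 2, 6], [3, 4, 7], [5]]

Insert each entry of the permutation into P by Schensted row insertion, recording in Q the position of each new cell.

Insert 5: appended to row 1. P = [[5]].
Insert 6: appended to row 1. P = [[5, 6]].
Insert 1: 1 bumps 5 from row 1; 5 starts row 2. P = [[1, 6], [5]].
Insert 3: 3 bumps 6 from row 1; 6 appends to row 2. P = [[1, 3], [5, 6]].
Insert 2: 2 bumps 3 from row 1; 3 bumps 5 from row 2; 5 starts row 3. P = [[1, 2], [3, 6], [5]].
Insert 7: appended to row 1. P = [[1, 2, 7], [3, 6], [5]].
Insert 4: 4 bumps 7 from row 1; 7 appends to row 2. P = [[1, 2, 4], [3, 6, 7], [5]].

So P = [[1, 2, 4], [3, 6, 7], [5]], Q = [[1, 2, 6], [3, 4, 7], [5]].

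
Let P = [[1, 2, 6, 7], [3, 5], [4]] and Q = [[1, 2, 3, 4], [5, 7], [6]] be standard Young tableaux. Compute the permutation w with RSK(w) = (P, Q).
Reverse the RSK construction: for i from n down to 1, find the cell of Q containing i, remove the entry at that cell from P, and reverse-bump it up through P; the value ejected from row 1 is w(i).

Step i=7: Q has 7 at row 2, column 2; remove 5 from row 2 of P and reverse-bump: 5 enters row 1 and ejects 2. So w(7) = 2. P is now [[1, 5, 6, 7], [3], [4]].
Step i=6: Q has 6 at row 3, column 1; remove 4 from row 3 of P and reverse-bump: 4 enters row 2 and ejects 3; 3 enters row 1 and ejects 1. So w(6) = 1. P is now [[3, 5, 6, 7], [4]].
Step i=5: Q has 5 at row 2, column 1; remove 4 from row 2 of P and reverse-bump: 4 enters row 1 and ejects 3. So w(5) = 3. P is now [[4, 5, 6, 7]].
Step i=4: Q has 4 at row 1, column 4; remove that cell from P, ejecting 7. So w(4) = 7. P is now [[4, 5, 6]].
Step i=3: Q has 3 at row 1, column 3; remove that cell from P, ejecting 6. So w(3) = 6. P is now [[4, 5]].
Step i=2: Q has 2 at row 1, column 2; remove that cell from P, ejecting 5. So w(2) = 5. P is now [[4]].
Step i=1: Q has 1 at row 1, column 1; remove that cell from P, ejecting 4. So w(1) = 4. P is now [].

So w = 4 5 6 7 3 1 2.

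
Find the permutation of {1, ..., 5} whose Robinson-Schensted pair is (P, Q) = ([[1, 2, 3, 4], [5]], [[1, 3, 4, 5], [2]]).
Reverse the RSK construction: for i from n down to 1, find the cell of Q containing i, remove the entry at that cell from P, and reverse-bump it up through P; the value ejected from row 1 is w(i).

Step i=5: Q has 5 at row 1, column 4; remove that cell from P, ejecting 4. So w(5) = 4. P is now [[1, 2, 3], [5]].
Step i=4: Q has 4 at row 1, column 3; remove that cell from P, ejecting 3. So w(4) = 3. P is now [[1, 2], [5]].
Step i=3: Q has 3 at row 1, column 2; remove that cell from P, ejecting 2. So w(3) = 2. P is now [[1], [5]].
Step i=2: Q has 2 at row 2, column 1; remove 5 from row 2 of P and reverse-bump: 5 enters row 1 and ejects 1. So w(2) = 1. P is now [[5]].
Step i=1: Q has 1 at row 1, column 1; remove that cell from P, ejecting 5. So w(1) = 5. P is now [].

So w = 5 1 2 3 4.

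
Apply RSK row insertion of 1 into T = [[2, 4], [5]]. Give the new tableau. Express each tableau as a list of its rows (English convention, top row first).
[[1, 4], [2], [5]]

In row 1, 1 replaces 2 (the leftmost entry greater than 1); 2 is bumped to row 2. In row 2, 2 replaces 5 (the leftmost entry greater than 2); 5 is bumped to row 3. 5 starts a new row 3. The new tableau is [[1, 4], [2], [5]].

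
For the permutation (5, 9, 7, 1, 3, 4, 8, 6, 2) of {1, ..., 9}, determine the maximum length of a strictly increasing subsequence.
4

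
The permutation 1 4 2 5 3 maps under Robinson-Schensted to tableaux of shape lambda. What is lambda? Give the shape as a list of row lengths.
Row-insert each entry into an empty tableau.

After inserting 1: P = [[1]].
After inserting 4: P = [[1, 4]].
After inserting 2: P = [[1, 2], [4]].
After inserting 5: P = [[1, 2, 5], [4]].
After inserting 3: P = [[1, 2, 3], [4, 5]].

The final insertion tableau P = [[1, 2, 3], [4, 5]] has shape [3, 2].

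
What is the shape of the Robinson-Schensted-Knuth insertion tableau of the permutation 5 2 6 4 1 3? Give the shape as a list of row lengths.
Row-insert each entry into an empty tableau.

After inserting 5: P = [[5]].
After inserting 2: P = [[2], [5]].
After inserting 6: P = [[2, 6], [5]].
After inserting 4: P = [[2, 4], [5, 6]].
After inserting 1: P = [[1, 4], [2, 6], [5]].
After inserting 3: P = [[1, 3], [2, 4], [5, 6]].

The final insertion tableau P = [[1, 3], [2, 4], [5, 6]] has shape [2, 2, 2].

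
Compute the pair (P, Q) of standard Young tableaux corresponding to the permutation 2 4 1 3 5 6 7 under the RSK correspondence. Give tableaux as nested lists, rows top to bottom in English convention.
Insert each entry of the permutation into P by Schensted row insertion, recording in Q the position of each new cell.

Insert 2: appended to row 1. P = [[2]].
Insert 4: appended to row 1. P = [[2, 4]].
Insert 1: 1 bumps 2 from row 1; 2 starts row 2. P = [[1, 4], [2]].
Insert 3: 3 bumps 4 from row 1; 4 appends to row 2. P = [[1, 3], [2, 4]].
Insert 5: appended to row 1. P = [[1, 3, 5], [2, 4]].
Insert 6: appended to row 1. P = [[1, 3, 5, 6], [2, 4]].
Insert 7: appended to row 1. P = [[1, 3, 5, 6, 7], [2, 4]].

So P = [[1, 3, 5, 6, 7], [2, 4]], Q = [[1, 2, 5, 6, 7], [3, 4]].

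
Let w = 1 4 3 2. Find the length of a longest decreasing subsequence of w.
3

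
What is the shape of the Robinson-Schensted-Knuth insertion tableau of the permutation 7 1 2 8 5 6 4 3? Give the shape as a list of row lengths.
[4, 2, 1, 1]

Row-insert each entry into an empty tableau.

After inserting 7: P = [[7]].
After inserting 1: P = [[1], [7]].
After inserting 2: P = [[1, 2], [7]].
After inserting 8: P = [[1, 2, 8], [7]].
After inserting 5: P = [[1, 2, 5], [7, 8]].
After inserting 6: P = [[1, 2, 5, 6], [7, 8]].
After inserting 4: P = [[1, 2, 4, 6], [5, 8], [7]].
After inserting 3: P = [[1, 2, 3, 6], [4, 8], [5], [7]].

The final insertion tableau P = [[1, 2, 3, 6], [4, 8], [5], [7]] has shape [4, 2, 1, 1].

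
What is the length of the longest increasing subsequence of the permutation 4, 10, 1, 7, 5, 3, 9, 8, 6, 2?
3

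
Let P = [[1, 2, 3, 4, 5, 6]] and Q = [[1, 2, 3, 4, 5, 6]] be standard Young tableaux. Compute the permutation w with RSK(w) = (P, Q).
Reverse the RSK construction: for i from n down to 1, find the cell of Q containing i, remove the entry at that cell from P, and reverse-bump it up through P; the value ejected from row 1 is w(i).

Step i=6: Q has 6 at row 1, column 6; remove that cell from P, ejecting 6. So w(6) = 6. P is now [[1, 2, 3, 4, 5]].
Step i=5: Q has 5 at row 1, column 5; remove that cell from P, ejecting 5. So w(5) = 5. P is now [[1, 2, 3, 4]].
Step i=4: Q has 4 at row 1, column 4; remove that cell from P, ejecting 4. So w(4) = 4. P is now [[1, 2, 3]].
Step i=3: Q has 3 at row 1, column 3; remove that cell from P, ejecting 3. So w(3) = 3. P is now [[1, 2]].
Step i=2: Q has 2 at row 1, column 2; remove that cell from P, ejecting 2. So w(2) = 2. P is now [[1]].
Step i=1: Q has 1 at row 1, column 1; remove that cell from P, ejecting 1. So w(1) = 1. P is now [].

So w = 1 2 3 4 5 6.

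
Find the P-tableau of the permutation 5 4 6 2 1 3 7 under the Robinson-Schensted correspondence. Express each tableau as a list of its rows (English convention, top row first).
P = [[1, 3, 7], [2, 6], [4], [5]]

Insert 5: appended to row 1. P = [[5]].
Insert 4: 4 bumps 5 from row 1; 5 starts row 2. P = [[4], [5]].
Insert 6: appended to row 1. P = [[4, 6], [5]].
Insert 2: 2 bumps 4 from row 1; 4 bumps 5 from row 2; 5 starts row 3. P = [[2, 6], [4], [5]].
Insert 1: 1 bumps 2 from row 1; 2 bumps 4 from row 2; 4 bumps 5 from row 3; 5 starts row 4. P = [[1, 6], [2], [4], [5]].
Insert 3: 3 bumps 6 from row 1; 6 appends to row 2. P = [[1, 3], [2, 6], [4], [5]].
Insert 7: appended to row 1. P = [[1, 3, 7], [2, 6], [4], [5]].

So P = [[1, 3, 7], [2, 6], [4], [5]].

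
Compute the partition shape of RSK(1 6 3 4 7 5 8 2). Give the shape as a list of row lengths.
RSK row insertion gives P = [[1, 2, 4, 5, 8], [3, 7], [6]], which has shape [5, 2, 1].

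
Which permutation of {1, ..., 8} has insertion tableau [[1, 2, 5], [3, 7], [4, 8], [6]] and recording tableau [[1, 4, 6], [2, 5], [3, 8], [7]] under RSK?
6 4 1 8 3 7 2 5

Reverse the RSK construction: for i from n down to 1, find the cell of Q containing i, remove the entry at that cell from P, and reverse-bump it up through P; the value ejected from row 1 is w(i).

Step i=8: Q has 8 at row 3, column 2; remove 8 from row 3 of P and reverse-bump: 8 enters row 2 and ejects 7; 7 enters row 1 and ejects 5. So w(8) = 5. P is now [[1, 2, 7], [3, 8], [4], [6]].
Step i=7: Q has 7 at row 4, column 1; remove 6 from row 4 of P and reverse-bump: 6 enters row 3 and ejects 4; 4 enters row 2 and ejects 3; 3 enters row 1 and ejects 2. So w(7) = 2. P is now [[1, 3, 7], [4, 8], [6]].
Step i=6: Q has 6 at row 1, column 3; remove that cell from P, ejecting 7. So w(6) = 7. P is now [[1, 3], [4, 8], [6]].
Step i=5: Q has 5 at row 2, column 2; remove 8 from row 2 of P and reverse-bump: 8 enters row 1 and ejects 3. So w(5) = 3. P is now [[1, 8], [4], [6]].
Step i=4: Q has 4 at row 1, column 2; remove that cell from P, ejecting 8. So w(4) = 8. P is now [[1], [4], [6]].
Step i=3: Q has 3 at row 3, column 1; remove 6 from row 3 of P and reverse-bump: 6 enters row 2 and ejects 4; 4 enters row 1 and ejects 1. So w(3) = 1. P is now [[4], [6]].
Step i=2: Q has 2 at row 2, column 1; remove 6 from row 2 of P and reverse-bump: 6 enters row 1 and ejects 4. So w(2) = 4. P is now [[6]].
Step i=1: Q has 1 at row 1, column 1; remove that cell from P, ejecting 6. So w(1) = 6. P is now [].

So w = 6 4 1 8 3 7 2 5.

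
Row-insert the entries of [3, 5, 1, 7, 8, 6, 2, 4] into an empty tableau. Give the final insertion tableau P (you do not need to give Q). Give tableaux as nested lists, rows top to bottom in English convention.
Insert 3: appended to row 1. P = [[3]].
Insert 5: appended to row 1. P = [[3, 5]].
Insert 1: 1 bumps 3 from row 1; 3 starts row 2. P = [[1, 5], [3]].
Insert 7: appended to row 1. P = [[1, 5, 7], [3]].
Insert 8: appended to row 1. P = [[1, 5, 7, 8], [3]].
Insert 6: 6 bumps 7 from row 1; 7 appends to row 2. P = [[1, 5, 6, 8], [3, 7]].
Insert 2: 2 bumps 5 from row 1; 5 bumps 7 from row 2; 7 starts row 3. P = [[1, 2, 6, 8], [3, 5], [7]].
Insert 4: 4 bumps 6 from row 1; 6 appends to row 2. P = [[1, 2, 4, 8], [3, 5, 6], [7]].

So P = [[1, 2, 4, 8], [3, 5, 6], [7]].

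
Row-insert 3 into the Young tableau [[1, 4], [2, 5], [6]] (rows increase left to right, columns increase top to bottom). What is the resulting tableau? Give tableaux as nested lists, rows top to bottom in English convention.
[[1, 3], [2, 4], [5], [6]]

In row 1, 3 replaces 4 (the leftmost entry greater than 3); 4 is bumped to row 2. In row 2, 4 replaces 5 (the leftmost entry greater than 4); 5 is bumped to row 3. In row 3, 5 replaces 6 (the leftmost entry greater than 5); 6 is bumped to row 4. 6 starts a new row 4. The new tableau is [[1, 3], [2, 4], [5], [6]].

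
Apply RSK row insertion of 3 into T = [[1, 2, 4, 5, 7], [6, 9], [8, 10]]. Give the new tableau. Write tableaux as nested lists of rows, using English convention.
In row 1, 3 replaces 4 (the leftmost entry greater than 3); 4 is bumped to row 2. In row 2, 4 replaces 6 (the leftmost entry greater than 4); 6 is bumped to row 3. In row 3, 6 replaces 8 (the leftmost entry greater than 6); 8 is bumped to row 4. 8 starts a new row 4. The new tableau is [[1, 2, 3, 5, 7], [4, 9], [6, 10], [8]].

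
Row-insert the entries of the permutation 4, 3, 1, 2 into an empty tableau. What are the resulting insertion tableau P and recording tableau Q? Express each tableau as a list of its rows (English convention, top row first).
P = [[1, 2], [3], [4]], Q = [[1, 4], [2], [3]]

Insert each entry of the permutation into P by Schensted row insertion, recording in Q the position of each new cell.

Insert 4: appended to row 1. P = [[4]].
Insert 3: 3 bumps 4 from row 1; 4 starts row 2. P = [[3], [4]].
Insert 1: 1 bumps 3 from row 1; 3 bumps 4 from row 2; 4 starts row 3. P = [[1], [3], [4]].
Insert 2: appended to row 1. P = [[1, 2], [3], [4]].

So P = [[1, 2], [3], [4]], Q = [[1, 4], [2], [3]].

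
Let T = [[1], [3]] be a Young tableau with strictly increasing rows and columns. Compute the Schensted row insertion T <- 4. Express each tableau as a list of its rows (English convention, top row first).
4 is larger than every entry of row 1, so it is appended to row 1. The new tableau is [[1, 4], [3]].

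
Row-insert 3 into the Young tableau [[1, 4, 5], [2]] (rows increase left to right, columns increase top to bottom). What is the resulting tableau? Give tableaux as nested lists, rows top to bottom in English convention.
[[1, 3, 5], [2, 4]]

In row 1, 3 replaces 4 (the leftmost entry greater than 3); 4 is bumped to row 2. 4 is appended to row 2. The new tableau is [[1, 3, 5], [2, 4]].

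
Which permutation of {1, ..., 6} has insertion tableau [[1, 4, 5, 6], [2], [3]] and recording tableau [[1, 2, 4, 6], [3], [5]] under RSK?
3 4 2 5 1 6

Reverse the RSK construction: for i from n down to 1, find the cell of Q containing i, remove the entry at that cell from P, and reverse-bump it up through P; the value ejected from row 1 is w(i).

Step i=6: Q has 6 at row 1, column 4; remove that cell from P, ejecting 6. So w(6) = 6. P is now [[1, 4, 5], [2], [3]].
Step i=5: Q has 5 at row 3, column 1; remove 3 from row 3 of P and reverse-bump: 3 enters row 2 and ejects 2; 2 enters row 1 and ejects 1. So w(5) = 1. P is now [[2, 4, 5], [3]].
Step i=4: Q has 4 at row 1, column 3; remove that cell from P, ejecting 5. So w(4) = 5. P is now [[2, 4], [3]].
Step i=3: Q has 3 at row 2, column 1; remove 3 from row 2 of P and reverse-bump: 3 enters row 1 and ejects 2. So w(3) = 2. P is now [[3, 4]].
Step i=2: Q has 2 at row 1, column 2; remove that cell from P, ejecting 4. So w(2) = 4. P is now [[3]].
Step i=1: Q has 1 at row 1, column 1; remove that cell from P, ejecting 3. So w(1) = 3. P is now [].

So w = 3 4 2 5 1 6.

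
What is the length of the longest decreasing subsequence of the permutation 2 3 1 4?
2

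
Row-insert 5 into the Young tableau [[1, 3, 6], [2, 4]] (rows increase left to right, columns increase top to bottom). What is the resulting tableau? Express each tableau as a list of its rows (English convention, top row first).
In row 1, 5 replaces 6 (the leftmost entry greater than 5); 6 is bumped to row 2. 6 is appended to row 2. The new tableau is [[1, 3, 5], [2, 4, 6]].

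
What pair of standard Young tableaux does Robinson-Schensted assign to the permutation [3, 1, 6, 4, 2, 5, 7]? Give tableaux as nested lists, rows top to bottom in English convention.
P = [[1, 2, 5, 7], [3, 4], [6]], Q = [[1, 3, 6, 7], [2, 4], [5]]

Insert each entry of the permutation into P by Schensted row insertion, recording in Q the position of each new cell.

Insert 3: appended to row 1. P = [[3]].
Insert 1: 1 bumps 3 from row 1; 3 starts row 2. P = [[1], [3]].
Insert 6: appended to row 1. P = [[1, 6], [3]].
Insert 4: 4 bumps 6 from row 1; 6 appends to row 2. P = [[1, 4], [3, 6]].
Insert 2: 2 bumps 4 from row 1; 4 bumps 6 from row 2; 6 starts row 3. P = [[1, 2], [3, 4], [6]].
Insert 5: appended to row 1. P = [[1, 2, 5], [3, 4], [6]].
Insert 7: appended to row 1. P = [[1, 2, 5, 7], [3, 4], [6]].

So P = [[1, 2, 5, 7], [3, 4], [6]], Q = [[1, 3, 6, 7], [2, 4], [5]].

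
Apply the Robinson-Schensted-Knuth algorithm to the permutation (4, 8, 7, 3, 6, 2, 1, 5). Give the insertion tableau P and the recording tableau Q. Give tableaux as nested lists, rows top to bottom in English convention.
P = [[1, 5], [2, 6], [3, 7], [4], [8]], Q = [[1, 2], [3, 5], [4, 8], [6], [7]]

Insert each entry of the permutation into P by Schensted row insertion, recording in Q the position of each new cell.

After inserting 4: P = [[4]].
After inserting 8: P = [[4, 8]].
After inserting 7: P = [[4, 7], [8]].
After inserting 3: P = [[3, 7], [4], [8]].
After inserting 6: P = [[3, 6], [4, 7], [8]].
After inserting 2: P = [[2, 6], [3, 7], [4], [8]].
After inserting 1: P = [[1, 6], [2, 7], [3], [4], [8]].
After inserting 5: P = [[1, 5], [2, 6], [3, 7], [4], [8]].

So P = [[1, 5], [2, 6], [3, 7], [4], [8]], Q = [[1, 2], [3, 5], [4, 8], [6], [7]].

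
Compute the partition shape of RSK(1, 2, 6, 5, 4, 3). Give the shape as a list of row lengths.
[3, 1, 1, 1]

Row-insert each entry into an empty tableau.

After inserting 1: P = [[1]].
After inserting 2: P = [[1, 2]].
After inserting 6: P = [[1, 2, 6]].
After inserting 5: P = [[1, 2, 5], [6]].
After inserting 4: P = [[1, 2, 4], [5], [6]].
After inserting 3: P = [[1, 2, 3], [4], [5], [6]].

The final insertion tableau P = [[1, 2, 3], [4], [5], [6]] has shape [3, 1, 1, 1].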